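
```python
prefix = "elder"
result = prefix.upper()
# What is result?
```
Trace:
  prefix='elder'
  prefix='elder', result='ELDER'

Final answer: 'ELDER'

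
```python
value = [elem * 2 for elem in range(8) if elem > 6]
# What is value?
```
Trace:
  elem=0
  elem=1
  elem=2
  elem=3
  elem=4
  elem=5
  elem=6
  elem=7
  value=[14]

Final answer: [14]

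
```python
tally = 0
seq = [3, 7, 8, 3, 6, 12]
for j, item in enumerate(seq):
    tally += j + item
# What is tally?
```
Trace:
  tally=0
  tally=3, j=0, item=3
  tally=11, j=1, item=7
  tally=21, j=2, item=8
  tally=27, j=3, item=3
  tally=37, j=4, item=6
  tally=54, j=5, item=12

Final answer: 54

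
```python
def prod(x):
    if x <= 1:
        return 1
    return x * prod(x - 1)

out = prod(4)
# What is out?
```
Call trace:
prod(x=4)
  prod(x=3)
    prod(x=2)
      prod(x=1)
      -> return 1
    -> return 2
  -> return 6
-> return 24

Final answer: 24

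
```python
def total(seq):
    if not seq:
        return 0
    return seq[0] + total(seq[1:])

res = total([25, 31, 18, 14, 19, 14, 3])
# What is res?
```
Call trace:
total(seq=[25, 31, 18, 14, 19, 14, 3])
  total(seq=[31, 18, 14, 19, 14, 3])
    total(seq=[18, 14, 19, 14, 3])
      total(seq=[14, 19, 14, 3])
        total(seq=[19, 14, 3])
          total(seq=[14, 3])
            total(seq=[3])
              total(seq=[])
              -> return 0
            -> return 3
          -> return 17
        -> return 36
      -> return 50
    -> return 68
  -> return 99
-> return 124

Final answer: 124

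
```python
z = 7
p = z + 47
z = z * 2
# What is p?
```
Trace:
  z=7
  z=7, p=54
  z=14, p=54

Final answer: 54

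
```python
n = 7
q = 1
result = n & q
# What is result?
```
Trace:
  n=7
  n=7, q=1
  n=7, q=1, result=1

Final answer: 1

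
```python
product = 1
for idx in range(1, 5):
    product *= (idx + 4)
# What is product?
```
Trace:
  product=1
  product=5, idx=1
  product=30, idx=2
  product=210, idx=3
  product=1680, idx=4

Final answer: 1680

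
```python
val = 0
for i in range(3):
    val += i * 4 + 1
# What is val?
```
Trace:
  val=0
  val=1, i=0
  val=6, i=1
  val=15, i=2

Final answer: 15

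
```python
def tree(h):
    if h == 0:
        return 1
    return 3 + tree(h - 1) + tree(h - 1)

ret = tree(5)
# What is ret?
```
Call trace (a repeated sub-call is expanded the first time; later identical calls just restate its return value):
tree(h=5)
  tree(h=4)
    tree(h=3)
      tree(h=2)
        tree(h=1)
          tree(h=0)
          -> return 1
          tree(h=0)
          -> return 1
        -> return 5
        tree(h=1) -> return 5  (same call as traced above)
      -> return 13
      tree(h=2) -> return 13  (same call as traced above)
    -> return 29
    tree(h=3) -> return 29  (same call as traced above)
  -> return 61
  tree(h=4) -> return 61  (same call as traced above)
-> return 125

Final answer: 125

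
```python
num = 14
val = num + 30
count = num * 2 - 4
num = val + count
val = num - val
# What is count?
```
Trace:
  num=14
  num=14, val=44
  num=14, val=44, count=24
  num=68, val=44, count=24
  num=68, val=24, count=24

Final answer: 24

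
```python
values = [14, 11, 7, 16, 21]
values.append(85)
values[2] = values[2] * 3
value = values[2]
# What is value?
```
Trace:
  values=[14, 11, 7, 16, 21]
  values=[14, 11, 7, 16, 21, 85]
  values=[14, 11, 21, 16, 21, 85]
  values=[14, 11, 21, 16, 21, 85], value=21

Final answer: 21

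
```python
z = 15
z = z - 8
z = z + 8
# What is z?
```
Trace:
  z=15
  z=7
  z=15

Final answer: 15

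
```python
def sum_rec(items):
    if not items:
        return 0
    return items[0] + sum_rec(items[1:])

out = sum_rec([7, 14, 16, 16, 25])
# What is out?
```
Call trace:
sum_rec(items=[7, 14, 16, 16, 25])
  sum_rec(items=[14, 16, 16, 25])
    sum_rec(items=[16, 16, 25])
      sum_rec(items=[16, 25])
        sum_rec(items=[25])
          sum_rec(items=[])
          -> return 0
        -> return 25
      -> return 41
    -> return 57
  -> return 71
-> return 78

Final answer: 78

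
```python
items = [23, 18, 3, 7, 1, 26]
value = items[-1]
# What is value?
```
Trace:
  items=[23, 18, 3, 7, 1, 26]
  items=[23, 18, 3, 7, 1, 26], value=26

Final answer: 26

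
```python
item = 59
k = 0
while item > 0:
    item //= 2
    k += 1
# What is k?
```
Trace:
  item=59
  item=59, k=0
  item=29, k=1
  item=14, k=2
  item=7, k=3
  item=3, k=4
  item=1, k=5
  item=0, k=6

Final answer: 6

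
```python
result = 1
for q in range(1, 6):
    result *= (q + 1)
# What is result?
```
Trace:
  result=1
  result=2, q=1
  result=6, q=2
  result=24, q=3
  result=120, q=4
  result=720, q=5

Final answer: 720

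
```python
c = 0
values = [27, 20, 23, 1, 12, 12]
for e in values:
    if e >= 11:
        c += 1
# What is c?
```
Trace:
  c=0
  c=1, e=27
  c=2, e=20
  c=3, e=23
  c=3, e=1
  c=4, e=12
  c=5, e=12

Final answer: 5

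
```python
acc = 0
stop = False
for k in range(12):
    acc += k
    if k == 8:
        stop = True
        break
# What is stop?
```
Trace:
  acc=0
  acc=0, stop=False
  acc=0, stop=False, k=0
  acc=1, stop=False, k=1
  acc=3, stop=False, k=2
  acc=6, stop=False, k=3
  acc=10, stop=False, k=4
  acc=15, stop=False, k=5
  acc=21, stop=False, k=6
  acc=28, stop=False, k=7
  acc=36, stop=True, k=8

Final answer: True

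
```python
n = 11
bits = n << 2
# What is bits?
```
Trace:
  n=11
  n=11, bits=44

Final answer: 44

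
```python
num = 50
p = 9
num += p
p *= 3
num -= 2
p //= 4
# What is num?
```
Trace:
  num=50
  num=50, p=9
  num=59, p=9
  num=59, p=27
  num=57, p=27
  num=57, p=6

Final answer: 57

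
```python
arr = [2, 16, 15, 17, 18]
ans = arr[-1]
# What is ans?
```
Trace:
  arr=[2, 16, 15, 17, 18]
  arr=[2, 16, 15, 17, 18], ans=18

Final answer: 18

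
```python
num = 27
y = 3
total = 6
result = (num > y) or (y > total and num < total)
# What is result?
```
Trace:
  num=27
  num=27, y=3
  num=27, y=3, total=6
  num=27, y=3, total=6, result=True

Final answer: True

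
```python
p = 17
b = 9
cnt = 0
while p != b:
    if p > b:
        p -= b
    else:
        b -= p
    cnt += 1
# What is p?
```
Trace:
  p=17
  p=17, b=9
  p=17, b=9, cnt=0
  p=8, b=9, cnt=1
  p=8, b=1, cnt=2
  p=7, b=1, cnt=3
  p=6, b=1, cnt=4
  p=5, b=1, cnt=5
  p=4, b=1, cnt=6
  p=3, b=1, cnt=7
  p=2, b=1, cnt=8
  p=1, b=1, cnt=9

Final answer: 1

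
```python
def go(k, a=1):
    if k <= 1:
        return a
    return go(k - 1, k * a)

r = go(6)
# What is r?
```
Call trace:
go(k=6, a=1)
  go(k=5, a=6)
    go(k=4, a=30)
      go(k=3, a=120)
        go(k=2, a=360)
          go(k=1, a=720)
          -> return 720
        -> return 720
      -> return 720
    -> return 720
  -> return 720
-> return 720

Final answer: 720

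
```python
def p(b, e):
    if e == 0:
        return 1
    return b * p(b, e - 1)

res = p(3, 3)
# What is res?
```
Call trace:
p(b=3, e=3)
  p(b=3, e=2)
    p(b=3, e=1)
      p(b=3, e=0)
      -> return 1
    -> return 3
  -> return 9
-> return 27

Final answer: 27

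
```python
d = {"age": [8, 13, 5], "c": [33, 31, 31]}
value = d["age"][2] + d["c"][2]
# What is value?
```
Trace:
  d={'age': [8, 13, 5], 'c': [33, 31, 31]}
  d={'age': [8, 13, 5], 'c': [33, 31, 31]}, value=36

Final answer: 36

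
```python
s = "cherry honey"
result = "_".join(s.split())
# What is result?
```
Trace:
  s='cherry honey'
  s='cherry honey', result='cherry_honey'

Final answer: 'cherry_honey'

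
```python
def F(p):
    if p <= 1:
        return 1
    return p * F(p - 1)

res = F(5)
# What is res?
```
Call trace:
F(p=5)
  F(p=4)
    F(p=3)
      F(p=2)
        F(p=1)
        -> return 1
      -> return 2
    -> return 6
  -> return 24
-> return 120

Final answer: 120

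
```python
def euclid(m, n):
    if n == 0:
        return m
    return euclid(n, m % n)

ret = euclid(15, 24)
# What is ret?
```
Call trace:
euclid(m=15, n=24)
  euclid(m=24, n=15)
    euclid(m=15, n=9)
      euclid(m=9, n=6)
        euclid(m=6, n=3)
          euclid(m=3, n=0)
          -> return 3
        -> return 3
      -> return 3
    -> return 3
  -> return 3
-> return 3

Final answer: 3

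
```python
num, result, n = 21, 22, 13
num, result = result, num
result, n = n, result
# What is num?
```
Trace:
  num=21, result=22, n=13
  num=22, result=21, n=13
  num=22, result=13, n=21

Final answer: 22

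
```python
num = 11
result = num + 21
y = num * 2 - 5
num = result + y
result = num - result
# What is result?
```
Trace:
  num=11
  num=11, result=32
  num=11, result=32, y=17
  num=49, result=32, y=17
  num=49, result=17, y=17

Final answer: 17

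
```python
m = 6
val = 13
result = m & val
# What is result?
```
Trace:
  m=6
  m=6, val=13
  m=6, val=13, result=4

Final answer: 4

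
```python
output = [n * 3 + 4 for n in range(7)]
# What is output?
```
Trace:
  n=0
  n=1
  n=2
  n=3
  n=4
  n=5
  n=6
  output=[4, 7, 10, 13, 16, 19, 22]

Final answer: [4, 7, 10, 13, 16, 19, 22]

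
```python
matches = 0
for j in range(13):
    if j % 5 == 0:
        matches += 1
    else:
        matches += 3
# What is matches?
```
Trace:
  matches=0
  matches=1, j=0
  matches=4, j=1
  matches=7, j=2
  matches=10, j=3
  matches=13, j=4
  matches=14, j=5
  matches=17, j=6
  matches=20, j=7
  matches=23, j=8
  matches=26, j=9
  matches=27, j=10
  matches=30, j=11
  matches=33, j=12

Final answer: 33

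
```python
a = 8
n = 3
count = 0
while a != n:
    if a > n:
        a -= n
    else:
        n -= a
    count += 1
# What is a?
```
Trace:
  a=8
  a=8, n=3
  a=8, n=3, count=0
  a=5, n=3, count=1
  a=2, n=3, count=2
  a=2, n=1, count=3
  a=1, n=1, count=4

Final answer: 1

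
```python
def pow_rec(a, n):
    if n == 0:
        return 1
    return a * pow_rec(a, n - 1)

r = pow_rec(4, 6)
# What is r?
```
Call trace:
pow_rec(a=4, n=6)
  pow_rec(a=4, n=5)
    pow_rec(a=4, n=4)
      pow_rec(a=4, n=3)
        pow_rec(a=4, n=2)
          pow_rec(a=4, n=1)
            pow_rec(a=4, n=0)
            -> return 1
          -> return 4
        -> return 16
      -> return 64
    -> return 256
  -> return 1024
-> return 4096

Final answer: 4096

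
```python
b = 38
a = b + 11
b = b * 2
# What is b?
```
Trace:
  b=38
  b=38, a=49
  b=76, a=49

Final answer: 76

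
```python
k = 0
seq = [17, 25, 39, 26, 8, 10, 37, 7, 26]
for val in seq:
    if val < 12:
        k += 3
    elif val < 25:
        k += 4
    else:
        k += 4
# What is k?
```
Trace:
  k=0
  k=4, val=17
  k=8, val=25
  k=12, val=39
  k=16, val=26
  k=19, val=8
  k=22, val=10
  k=26, val=37
  k=29, val=7
  k=33, val=26

Final answer: 33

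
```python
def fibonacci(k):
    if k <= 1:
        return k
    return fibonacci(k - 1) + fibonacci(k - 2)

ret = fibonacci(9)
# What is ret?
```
Call trace (a repeated sub-call is expanded the first time; later identical calls just restate its return value):
fibonacci(k=9)
  fibonacci(k=8)
    fibonacci(k=7)
      fibonacci(k=6)
        fibonacci(k=5)
          fibonacci(k=4)
            fibonacci(k=3)
              fibonacci(k=2)
                fibonacci(k=1)
                -> return 1
                fibonacci(k=0)
                -> return 0
              -> return 1
              fibonacci(k=1)
              -> return 1
            -> return 2
            fibonacci(k=2) -> return 1  (same call as traced above)
          -> return 3
          fibonacci(k=3) -> return 2  (same call as traced above)
        -> return 5
        fibonacci(k=4) -> return 3  (same call as traced above)
      -> return 8
      fibonacci(k=5) -> return 5  (same call as traced above)
    -> return 13
    fibonacci(k=6) -> return 8  (same call as traced above)
  -> return 21
  fibonacci(k=7) -> return 13  (same call as traced above)
-> return 34

Final answer: 34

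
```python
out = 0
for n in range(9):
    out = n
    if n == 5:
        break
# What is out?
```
Trace:
  out=0
  out=0, n=0
  out=1, n=1
  out=2, n=2
  out=3, n=3
  out=4, n=4
  out=5, n=5

Final answer: 5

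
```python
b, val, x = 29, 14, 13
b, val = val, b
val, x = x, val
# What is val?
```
Trace:
  b=29, val=14, x=13
  b=14, val=29, x=13
  b=14, val=13, x=29

Final answer: 13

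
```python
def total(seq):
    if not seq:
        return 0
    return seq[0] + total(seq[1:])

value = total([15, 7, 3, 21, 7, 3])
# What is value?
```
Call trace:
total(seq=[15, 7, 3, 21, 7, 3])
  total(seq=[7, 3, 21, 7, 3])
    total(seq=[3, 21, 7, 3])
      total(seq=[21, 7, 3])
        total(seq=[7, 3])
          total(seq=[3])
            total(seq=[])
            -> return 0
          -> return 3
        -> return 10
      -> return 31
    -> return 34
  -> return 41
-> return 56

Final answer: 56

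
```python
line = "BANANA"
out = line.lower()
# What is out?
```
Trace:
  line='BANANA'
  line='BANANA', out='banana'

Final answer: 'banana'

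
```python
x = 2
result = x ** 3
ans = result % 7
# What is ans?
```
Trace:
  x=2
  x=2, result=8
  x=2, result=8, ans=1

Final answer: 1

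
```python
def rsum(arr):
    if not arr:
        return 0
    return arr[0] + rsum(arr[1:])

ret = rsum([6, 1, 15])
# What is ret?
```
Call trace:
rsum(arr=[6, 1, 15])
  rsum(arr=[1, 15])
    rsum(arr=[15])
      rsum(arr=[])
      -> return 0
    -> return 15
  -> return 16
-> return 22

Final answer: 22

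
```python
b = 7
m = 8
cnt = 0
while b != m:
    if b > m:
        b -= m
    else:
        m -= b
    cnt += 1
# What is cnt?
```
Trace:
  b=7
  b=7, m=8
  b=7, m=8, cnt=0
  b=7, m=1, cnt=1
  b=6, m=1, cnt=2
  b=5, m=1, cnt=3
  b=4, m=1, cnt=4
  b=3, m=1, cnt=5
  b=2, m=1, cnt=6
  b=1, m=1, cnt=7

Final answer: 7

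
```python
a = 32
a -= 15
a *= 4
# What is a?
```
Trace:
  a=32
  a=17
  a=68

Final answer: 68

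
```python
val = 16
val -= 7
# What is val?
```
Trace:
  val=16
  val=9

Final answer: 9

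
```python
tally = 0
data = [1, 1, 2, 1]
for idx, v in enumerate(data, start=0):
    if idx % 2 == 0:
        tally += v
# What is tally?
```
Trace:
  tally=0
  tally=1, idx=0, v=1
  tally=1, idx=1, v=1
  tally=3, idx=2, v=2
  tally=3, idx=3, v=1

Final answer: 3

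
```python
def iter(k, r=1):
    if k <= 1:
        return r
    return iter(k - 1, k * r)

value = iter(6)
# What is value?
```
Call trace:
iter(k=6, r=1)
  iter(k=5, r=6)
    iter(k=4, r=30)
      iter(k=3, r=120)
        iter(k=2, r=360)
          iter(k=1, r=720)
          -> return 720
        -> return 720
      -> return 720
    -> return 720
  -> return 720
-> return 720

Final answer: 720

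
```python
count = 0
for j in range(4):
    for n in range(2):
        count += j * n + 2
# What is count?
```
Trace:
  count=0
  count=2, j=0, n=0
  count=4, j=0, n=1
  count=6, j=1, n=0
  count=9, j=1, n=1
  count=11, j=2, n=0
  count=15, j=2, n=1
  count=17, j=3, n=0
  count=22, j=3, n=1

Final answer: 22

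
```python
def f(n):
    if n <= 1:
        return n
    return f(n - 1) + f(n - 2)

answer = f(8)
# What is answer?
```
Call trace (a repeated sub-call is expanded the first time; later identical calls just restate its return value):
f(n=8)
  f(n=7)
    f(n=6)
      f(n=5)
        f(n=4)
          f(n=3)
            f(n=2)
              f(n=1)
              -> return 1
              f(n=0)
              -> return 0
            -> return 1
            f(n=1)
            -> return 1
          -> return 2
          f(n=2) -> return 1  (same call as traced above)
        -> return 3
        f(n=3) -> return 2  (same call as traced above)
      -> return 5
      f(n=4) -> return 3  (same call as traced above)
    -> return 8
    f(n=5) -> return 5  (same call as traced above)
  -> return 13
  f(n=6) -> return 8  (same call as traced above)
-> return 21

Final answer: 21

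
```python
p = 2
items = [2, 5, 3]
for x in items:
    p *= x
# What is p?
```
Trace:
  p=2
  p=4, x=2
  p=20, x=5
  p=60, x=3

Final answer: 60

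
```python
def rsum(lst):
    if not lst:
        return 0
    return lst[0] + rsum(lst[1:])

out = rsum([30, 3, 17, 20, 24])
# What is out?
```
Call trace:
rsum(lst=[30, 3, 17, 20, 24])
  rsum(lst=[3, 17, 20, 24])
    rsum(lst=[17, 20, 24])
      rsum(lst=[20, 24])
        rsum(lst=[24])
          rsum(lst=[])
          -> return 0
        -> return 24
      -> return 44
    -> return 61
  -> return 64
-> return 94

Final answer: 94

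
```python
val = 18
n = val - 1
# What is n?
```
Trace:
  val=18
  val=18, n=17

Final answer: 17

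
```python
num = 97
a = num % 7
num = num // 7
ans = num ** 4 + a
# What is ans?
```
Trace:
  num=97
  num=97, a=6
  num=13, a=6
  num=13, a=6, ans=28567

Final answer: 28567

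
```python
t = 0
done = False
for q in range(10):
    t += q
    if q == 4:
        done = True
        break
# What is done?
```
Trace:
  t=0
  t=0, done=False
  t=0, done=False, q=0
  t=1, done=False, q=1
  t=3, done=False, q=2
  t=6, done=False, q=3
  t=10, done=True, q=4

Final answer: True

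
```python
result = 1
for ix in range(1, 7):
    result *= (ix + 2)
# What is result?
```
Trace:
  result=1
  result=3, ix=1
  result=12, ix=2
  result=60, ix=3
  result=360, ix=4
  result=2520, ix=5
  result=20160, ix=6

Final answer: 20160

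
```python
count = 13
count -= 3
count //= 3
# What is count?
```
Trace:
  count=13
  count=10
  count=3

Final answer: 3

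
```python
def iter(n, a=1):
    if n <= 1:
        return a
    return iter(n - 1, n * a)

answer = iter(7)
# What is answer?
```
Call trace:
iter(n=7, a=1)
  iter(n=6, a=7)
    iter(n=5, a=42)
      iter(n=4, a=210)
        iter(n=3, a=840)
          iter(n=2, a=2520)
            iter(n=1, a=5040)
            -> return 5040
          -> return 5040
        -> return 5040
      -> return 5040
    -> return 5040
  -> return 5040
-> return 5040

Final answer: 5040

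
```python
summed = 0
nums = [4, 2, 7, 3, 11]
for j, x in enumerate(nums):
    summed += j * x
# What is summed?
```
Trace:
  summed=0
  summed=0, j=0, x=4
  summed=2, j=1, x=2
  summed=16, j=2, x=7
  summed=25, j=3, x=3
  summed=69, j=4, x=11

Final answer: 69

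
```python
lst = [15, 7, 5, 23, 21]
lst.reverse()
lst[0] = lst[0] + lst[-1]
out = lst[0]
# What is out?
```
Trace:
  lst=[15, 7, 5, 23, 21]
  lst=[21, 23, 5, 7, 15]
  lst=[36, 23, 5, 7, 15]
  lst=[36, 23, 5, 7, 15], out=36

Final answer: 36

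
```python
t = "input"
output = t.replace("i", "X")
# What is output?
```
Trace:
  t='input'
  t='input', output='Xnput'

Final answer: 'Xnput'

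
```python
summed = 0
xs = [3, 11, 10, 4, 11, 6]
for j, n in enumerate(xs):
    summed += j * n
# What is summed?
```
Trace:
  summed=0
  summed=0, j=0, n=3
  summed=11, j=1, n=11
  summed=31, j=2, n=10
  summed=43, j=3, n=4
  summed=87, j=4, n=11
  summed=117, j=5, n=6

Final answer: 117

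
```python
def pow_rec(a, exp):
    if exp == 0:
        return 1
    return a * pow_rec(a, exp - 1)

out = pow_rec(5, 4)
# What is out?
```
Call trace:
pow_rec(a=5, exp=4)
  pow_rec(a=5, exp=3)
    pow_rec(a=5, exp=2)
      pow_rec(a=5, exp=1)
        pow_rec(a=5, exp=0)
        -> return 1
      -> return 5
    -> return 25
  -> return 125
-> return 625

Final answer: 625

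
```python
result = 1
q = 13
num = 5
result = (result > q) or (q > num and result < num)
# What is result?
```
Trace:
  result=1
  result=1, q=13
  result=1, q=13, num=5
  result=True, q=13, num=5

Final answer: True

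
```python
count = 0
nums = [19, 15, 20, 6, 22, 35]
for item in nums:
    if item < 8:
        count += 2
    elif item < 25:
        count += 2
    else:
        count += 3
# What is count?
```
Trace:
  count=0
  count=2, item=19
  count=4, item=15
  count=6, item=20
  count=8, item=6
  count=10, item=22
  count=13, item=35

Final answer: 13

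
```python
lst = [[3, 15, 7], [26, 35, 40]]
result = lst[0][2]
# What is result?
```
Trace:
  lst=[[3, 15, 7], [26, 35, 40]]
  lst=[[3, 15, 7], [26, 35, 40]], result=7

Final answer: 7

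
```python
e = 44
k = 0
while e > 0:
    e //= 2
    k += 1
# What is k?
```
Trace:
  e=44
  e=44, k=0
  e=22, k=1
  e=11, k=2
  e=5, k=3
  e=2, k=4
  e=1, k=5
  e=0, k=6

Final answer: 6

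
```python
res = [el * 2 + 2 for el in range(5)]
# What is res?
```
Trace:
  el=0
  el=1
  el=2
  el=3
  el=4
  res=[2, 4, 6, 8, 10]

Final answer: [2, 4, 6, 8, 10]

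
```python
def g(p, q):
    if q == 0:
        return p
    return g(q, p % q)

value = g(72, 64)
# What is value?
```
Call trace:
g(p=72, q=64)
  g(p=64, q=8)
    g(p=8, q=0)
    -> return 8
  -> return 8
-> return 8

Final answer: 8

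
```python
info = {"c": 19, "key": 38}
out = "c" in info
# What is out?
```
Trace:
  info={'c': 19, 'key': 38}
  info={'c': 19, 'key': 38}, out=True

Final answer: True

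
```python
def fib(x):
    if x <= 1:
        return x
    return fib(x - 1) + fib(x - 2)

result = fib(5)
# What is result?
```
Call trace (a repeated sub-call is expanded the first time; later identical calls just restate its return value):
fib(x=5)
  fib(x=4)
    fib(x=3)
      fib(x=2)
        fib(x=1)
        -> return 1
        fib(x=0)
        -> return 0
      -> return 1
      fib(x=1)
      -> return 1
    -> return 2
    fib(x=2) -> return 1  (same call as traced above)
  -> return 3
  fib(x=3) -> return 2  (same call as traced above)
-> return 5

Final answer: 5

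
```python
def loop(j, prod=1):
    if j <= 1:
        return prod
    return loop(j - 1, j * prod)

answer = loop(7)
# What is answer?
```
Call trace:
loop(j=7, prod=1)
  loop(j=6, prod=7)
    loop(j=5, prod=42)
      loop(j=4, prod=210)
        loop(j=3, prod=840)
          loop(j=2, prod=2520)
            loop(j=1, prod=5040)
            -> return 5040
          -> return 5040
        -> return 5040
      -> return 5040
    -> return 5040
  -> return 5040
-> return 5040

Final answer: 5040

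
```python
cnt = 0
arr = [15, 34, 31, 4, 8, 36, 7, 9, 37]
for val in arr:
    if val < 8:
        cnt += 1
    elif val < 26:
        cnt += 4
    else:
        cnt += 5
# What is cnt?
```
Trace:
  cnt=0
  cnt=4, val=15
  cnt=9, val=34
  cnt=14, val=31
  cnt=15, val=4
  cnt=19, val=8
  cnt=24, val=36
  cnt=25, val=7
  cnt=29, val=9
  cnt=34, val=37

Final answer: 34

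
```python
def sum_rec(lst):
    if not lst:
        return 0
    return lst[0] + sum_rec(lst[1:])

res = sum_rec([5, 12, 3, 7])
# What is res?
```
Call trace:
sum_rec(lst=[5, 12, 3, 7])
  sum_rec(lst=[12, 3, 7])
    sum_rec(lst=[3, 7])
      sum_rec(lst=[7])
        sum_rec(lst=[])
        -> return 0
      -> return 7
    -> return 10
  -> return 22
-> return 27

Final answer: 27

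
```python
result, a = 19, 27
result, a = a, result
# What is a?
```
Trace:
  result=19, a=27
  result=27, a=19

Final answer: 19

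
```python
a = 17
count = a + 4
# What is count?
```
Trace:
  a=17
  a=17, count=21

Final answer: 21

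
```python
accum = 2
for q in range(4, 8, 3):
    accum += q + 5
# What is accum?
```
Trace:
  accum=2
  accum=11, q=4
  accum=23, q=7

Final answer: 23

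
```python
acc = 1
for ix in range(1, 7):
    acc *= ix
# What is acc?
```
Trace:
  acc=1
  acc=1, ix=1
  acc=2, ix=2
  acc=6, ix=3
  acc=24, ix=4
  acc=120, ix=5
  acc=720, ix=6

Final answer: 720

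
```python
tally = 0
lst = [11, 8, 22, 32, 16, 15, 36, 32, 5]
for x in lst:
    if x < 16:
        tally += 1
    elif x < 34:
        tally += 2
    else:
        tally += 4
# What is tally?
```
Trace:
  tally=0
  tally=1, x=11
  tally=2, x=8
  tally=4, x=22
  tally=6, x=32
  tally=8, x=16
  tally=9, x=15
  tally=13, x=36
  tally=15, x=32
  tally=16, x=5

Final answer: 16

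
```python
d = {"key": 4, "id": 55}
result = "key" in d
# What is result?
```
Trace:
  d={'key': 4, 'id': 55}
  d={'key': 4, 'id': 55}, result=True

Final answer: True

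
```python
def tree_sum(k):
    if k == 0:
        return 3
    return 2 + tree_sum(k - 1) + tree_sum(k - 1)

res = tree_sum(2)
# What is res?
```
Call trace (a repeated sub-call is expanded the first time; later identical calls just restate its return value):
tree_sum(k=2)
  tree_sum(k=1)
    tree_sum(k=0)
    -> return 3
    tree_sum(k=0)
    -> return 3
  -> return 8
  tree_sum(k=1) -> return 8  (same call as traced above)
-> return 18

Final answer: 18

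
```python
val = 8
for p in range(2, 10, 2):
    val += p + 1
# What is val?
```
Trace:
  val=8
  val=11, p=2
  val=16, p=4
  val=23, p=6
  val=32, p=8

Final answer: 32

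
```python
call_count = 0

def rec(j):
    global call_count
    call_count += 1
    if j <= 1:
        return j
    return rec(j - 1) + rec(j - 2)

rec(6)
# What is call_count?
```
Call trace (a repeated sub-call is expanded the first time; later identical calls just restate its return value):
rec(j=6)
  rec(j=5)
    rec(j=4)
      rec(j=3)
        rec(j=2)
          rec(j=1)
          -> return 1
          rec(j=0)
          -> return 0
        -> return 1
        rec(j=1)
        -> return 1
      -> return 2
      rec(j=2) -> return 1  (same call as traced above)
    -> return 3
    rec(j=3) -> return 2  (same call as traced above)
  -> return 5
  rec(j=4) -> return 3  (same call as traced above)
-> return 8

call_count is incremented once per call, so count the calls in each subtree. Let C(j) = number of calls made by rec(j).
C(0) = C(1) = 1 (base case, no recursion); C(j) = 1 + C(j - 1) + C(j - 2) otherwise.
C(2) = 1 + C(1) + C(0) = 1 + 1 + 1 = 3
C(3) = 1 + C(2) + C(1) = 1 + 3 + 1 = 5
C(4) = 1 + C(3) + C(2) = 1 + 5 + 3 = 9
C(5) = 1 + C(4) + C(3) = 1 + 9 + 5 = 15
C(6) = 1 + C(5) + C(4) = 1 + 15 + 9 = 25
call_count = C(6) = 25

Final answer: 25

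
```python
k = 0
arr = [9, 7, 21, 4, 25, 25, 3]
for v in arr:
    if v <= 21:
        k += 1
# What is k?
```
Trace:
  k=0
  k=1, v=9
  k=2, v=7
  k=3, v=21
  k=4, v=4
  k=4, v=25
  k=4, v=25
  k=5, v=3

Final answer: 5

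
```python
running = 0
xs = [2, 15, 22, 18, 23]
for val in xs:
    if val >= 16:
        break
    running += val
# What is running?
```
Trace:
  running=0
  running=2, val=2
  running=17, val=15
  running=17, val=22

Final answer: 17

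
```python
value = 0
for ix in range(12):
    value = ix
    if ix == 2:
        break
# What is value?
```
Trace:
  value=0
  value=0, ix=0
  value=1, ix=1
  value=2, ix=2

Final answer: 2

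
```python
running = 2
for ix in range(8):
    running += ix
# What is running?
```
Trace:
  running=2
  running=2, ix=0
  running=3, ix=1
  running=5, ix=2
  running=8, ix=3
  running=12, ix=4
  running=17, ix=5
  running=23, ix=6
  running=30, ix=7

Final answer: 30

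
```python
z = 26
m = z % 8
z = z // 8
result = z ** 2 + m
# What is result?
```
Trace:
  z=26
  z=26, m=2
  z=3, m=2
  z=3, m=2, result=11

Final answer: 11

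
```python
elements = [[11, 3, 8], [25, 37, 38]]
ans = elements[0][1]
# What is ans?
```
Trace:
  elements=[[11, 3, 8], [25, 37, 38]]
  elements=[[11, 3, 8], [25, 37, 38]], ans=3

Final answer: 3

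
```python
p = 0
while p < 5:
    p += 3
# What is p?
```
Trace:
  p=0
  p=3
  p=6

Final answer: 6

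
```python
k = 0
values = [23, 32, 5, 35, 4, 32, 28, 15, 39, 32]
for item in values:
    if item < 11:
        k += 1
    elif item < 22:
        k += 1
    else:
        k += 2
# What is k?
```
Trace:
  k=0
  k=2, item=23
  k=4, item=32
  k=5, item=5
  k=7, item=35
  k=8, item=4
  k=10, item=32
  k=12, item=28
  k=13, item=15
  k=15, item=39
  k=17, item=32

Final answer: 17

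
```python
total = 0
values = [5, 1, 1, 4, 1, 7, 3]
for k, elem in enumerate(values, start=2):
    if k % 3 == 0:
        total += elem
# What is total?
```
Trace:
  total=0
  total=0, k=2, elem=5
  total=1, k=3, elem=1
  total=1, k=4, elem=1
  total=1, k=5, elem=4
  total=2, k=6, elem=1
  total=2, k=7, elem=7
  total=2, k=8, elem=3

Final answer: 2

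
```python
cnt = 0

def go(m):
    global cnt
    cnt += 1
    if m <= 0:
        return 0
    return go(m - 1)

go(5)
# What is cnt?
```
Call trace:
go(m=5)
  go(m=4)
    go(m=3)
      go(m=2)
        go(m=1)
          go(m=0)
          -> return 0
        -> return 0
      -> return 0
    -> return 0
  -> return 0
-> return 0

cnt is incremented once per call. go is entered once for each m = 5, 4, 3, 2, 1, 0 (the m <= 0 call returns without recursing), i.e. 5 + 1 calls.
cnt = 6

Final answer: 6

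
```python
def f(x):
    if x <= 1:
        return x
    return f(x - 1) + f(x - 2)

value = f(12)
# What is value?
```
Call trace (a repeated sub-call is expanded the first time; later identical calls just restate its return value):
f(x=12)
  f(x=11)
    f(x=10)
      f(x=9)
        f(x=8)
          f(x=7)
            f(x=6)
              f(x=5)
                f(x=4)
                  f(x=3)
                    f(x=2)
                      f(x=1)
                      -> return 1
                      f(x=0)
                      -> return 0
                    -> return 1
                    f(x=1)
                    -> return 1
                  -> return 2
                  f(x=2) -> return 1  (same call as traced above)
                -> return 3
                f(x=3) -> return 2  (same call as traced above)
              -> return 5
              f(x=4) -> return 3  (same call as traced above)
            -> return 8
            f(x=5) -> return 5  (same call as traced above)
          -> return 13
          f(x=6) -> return 8  (same call as traced above)
        -> return 21
        f(x=7) -> return 13  (same call as traced above)
      -> return 34
      f(x=8) -> return 21  (same call as traced above)
    -> return 55
    f(x=9) -> return 34  (same call as traced above)
  -> return 89
  f(x=10) -> return 55  (same call as traced above)
-> return 144

Final answer: 144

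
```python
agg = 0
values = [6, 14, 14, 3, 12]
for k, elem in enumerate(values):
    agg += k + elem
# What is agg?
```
Trace:
  agg=0
  agg=6, k=0, elem=6
  agg=21, k=1, elem=14
  agg=37, k=2, elem=14
  agg=43, k=3, elem=3
  agg=59, k=4, elem=12

Final answer: 59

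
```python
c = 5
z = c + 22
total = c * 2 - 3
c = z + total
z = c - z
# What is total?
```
Trace:
  c=5
  c=5, z=27
  c=5, z=27, total=7
  c=34, z=27, total=7
  c=34, z=7, total=7

Final answer: 7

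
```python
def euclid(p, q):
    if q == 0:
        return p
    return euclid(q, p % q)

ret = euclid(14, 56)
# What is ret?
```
Call trace:
euclid(p=14, q=56)
  euclid(p=56, q=14)
    euclid(p=14, q=0)
    -> return 14
  -> return 14
-> return 14

Final answer: 14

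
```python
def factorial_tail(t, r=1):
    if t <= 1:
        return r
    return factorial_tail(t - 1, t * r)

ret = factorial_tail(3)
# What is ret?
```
Call trace:
factorial_tail(t=3, r=1)
  factorial_tail(t=2, r=3)
    factorial_tail(t=1, r=6)
    -> return 6
  -> return 6
-> return 6

Final answer: 6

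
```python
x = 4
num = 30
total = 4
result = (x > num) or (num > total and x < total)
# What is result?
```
Trace:
  x=4
  x=4, num=30
  x=4, num=30, total=4
  x=4, num=30, total=4, result=False

Final answer: False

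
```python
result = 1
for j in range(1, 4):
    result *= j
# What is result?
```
Trace:
  result=1
  result=1, j=1
  result=2, j=2
  result=6, j=3

Final answer: 6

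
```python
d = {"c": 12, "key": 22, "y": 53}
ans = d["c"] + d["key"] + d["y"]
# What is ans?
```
Trace:
  d={'c': 12, 'key': 22, 'y': 53}
  d={'c': 12, 'key': 22, 'y': 53}, ans=87

Final answer: 87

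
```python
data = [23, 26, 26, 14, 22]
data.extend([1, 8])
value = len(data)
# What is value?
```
Trace:
  data=[23, 26, 26, 14, 22]
  data=[23, 26, 26, 14, 22, 1, 8]
  data=[23, 26, 26, 14, 22, 1, 8], value=7

Final answer: 7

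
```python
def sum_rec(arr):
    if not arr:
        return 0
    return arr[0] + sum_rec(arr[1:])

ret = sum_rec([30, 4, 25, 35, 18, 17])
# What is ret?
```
Call trace:
sum_rec(arr=[30, 4, 25, 35, 18, 17])
  sum_rec(arr=[4, 25, 35, 18, 17])
    sum_rec(arr=[25, 35, 18, 17])
      sum_rec(arr=[35, 18, 17])
        sum_rec(arr=[18, 17])
          sum_rec(arr=[17])
            sum_rec(arr=[])
            -> return 0
          -> return 17
        -> return 35
      -> return 70
    -> return 95
  -> return 99
-> return 129

Final answer: 129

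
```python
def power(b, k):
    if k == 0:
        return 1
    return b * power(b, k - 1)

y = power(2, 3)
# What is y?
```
Call trace:
power(b=2, k=3)
  power(b=2, k=2)
    power(b=2, k=1)
      power(b=2, k=0)
      -> return 1
    -> return 2
  -> return 4
-> return 8

Final answer: 8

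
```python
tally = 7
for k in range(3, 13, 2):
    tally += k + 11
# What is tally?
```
Trace:
  tally=7
  tally=21, k=3
  tally=37, k=5
  tally=55, k=7
  tally=75, k=9
  tally=97, k=11

Final answer: 97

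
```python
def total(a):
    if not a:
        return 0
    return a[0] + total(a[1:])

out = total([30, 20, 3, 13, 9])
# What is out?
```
Call trace:
total(a=[30, 20, 3, 13, 9])
  total(a=[20, 3, 13, 9])
    total(a=[3, 13, 9])
      total(a=[13, 9])
        total(a=[9])
          total(a=[])
          -> return 0
        -> return 9
      -> return 22
    -> return 25
  -> return 45
-> return 75

Final answer: 75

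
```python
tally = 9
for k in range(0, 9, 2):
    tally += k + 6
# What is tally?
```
Trace:
  tally=9
  tally=15, k=0
  tally=23, k=2
  tally=33, k=4
  tally=45, k=6
  tally=59, k=8

Final answer: 59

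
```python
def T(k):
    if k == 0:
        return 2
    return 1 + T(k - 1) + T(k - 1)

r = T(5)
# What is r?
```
Call trace (a repeated sub-call is expanded the first time; later identical calls just restate its return value):
T(k=5)
  T(k=4)
    T(k=3)
      T(k=2)
        T(k=1)
          T(k=0)
          -> return 2
          T(k=0)
          -> return 2
        -> return 5
        T(k=1) -> return 5  (same call as traced above)
      -> return 11
      T(k=2) -> return 11  (same call as traced above)
    -> return 23
    T(k=3) -> return 23  (same call as traced above)
  -> return 47
  T(k=4) -> return 47  (same call as traced above)
-> return 95

Final answer: 95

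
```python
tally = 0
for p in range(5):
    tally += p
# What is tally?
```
Trace:
  tally=0
  tally=0, p=0
  tally=1, p=1
  tally=3, p=2
  tally=6, p=3
  tally=10, p=4

Final answer: 10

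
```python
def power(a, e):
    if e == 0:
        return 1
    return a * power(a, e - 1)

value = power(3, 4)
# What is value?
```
Call trace:
power(a=3, e=4)
  power(a=3, e=3)
    power(a=3, e=2)
      power(a=3, e=1)
        power(a=3, e=0)
        -> return 1
      -> return 3
    -> return 9
  -> return 27
-> return 81

Final answer: 81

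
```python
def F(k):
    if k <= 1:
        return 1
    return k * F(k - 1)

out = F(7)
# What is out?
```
Call trace:
F(k=7)
  F(k=6)
    F(k=5)
      F(k=4)
        F(k=3)
          F(k=2)
            F(k=1)
            -> return 1
          -> return 2
        -> return 6
      -> return 24
    -> return 120
  -> return 720
-> return 5040

Final answer: 5040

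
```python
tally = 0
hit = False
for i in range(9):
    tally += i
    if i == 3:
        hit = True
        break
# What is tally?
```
Trace:
  tally=0
  tally=0, hit=False
  tally=0, hit=False, i=0
  tally=1, hit=False, i=1
  tally=3, hit=False, i=2
  tally=6, hit=True, i=3

Final answer: 6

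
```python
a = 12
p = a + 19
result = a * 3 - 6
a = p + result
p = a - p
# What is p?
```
Trace:
  a=12
  a=12, p=31
  a=12, p=31, result=30
  a=61, p=31, result=30
  a=61, p=30, result=30

Final answer: 30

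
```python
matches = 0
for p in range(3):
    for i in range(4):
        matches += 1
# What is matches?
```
Trace:
  matches=0
  matches=1, p=0, i=0
  matches=2, p=0, i=1
  matches=3, p=0, i=2
  matches=4, p=0, i=3
  matches=5, p=1, i=0
  matches=6, p=1, i=1
  matches=7, p=1, i=2
  matches=8, p=1, i=3
  matches=9, p=2, i=0
  matches=10, p=2, i=1
  matches=11, p=2, i=2
  matches=12, p=2, i=3

Final answer: 12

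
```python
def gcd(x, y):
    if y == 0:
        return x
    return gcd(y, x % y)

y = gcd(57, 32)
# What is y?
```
Call trace:
gcd(x=57, y=32)
  gcd(x=32, y=25)
    gcd(x=25, y=7)
      gcd(x=7, y=4)
        gcd(x=4, y=3)
          gcd(x=3, y=1)
            gcd(x=1, y=0)
            -> return 1
          -> return 1
        -> return 1
      -> return 1
    -> return 1
  -> return 1
-> return 1

Final answer: 1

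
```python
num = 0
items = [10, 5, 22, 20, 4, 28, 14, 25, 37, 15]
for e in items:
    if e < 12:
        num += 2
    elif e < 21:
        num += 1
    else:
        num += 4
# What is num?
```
Trace:
  num=0
  num=2, e=10
  num=4, e=5
  num=8, e=22
  num=9, e=20
  num=11, e=4
  num=15, e=28
  num=16, e=14
  num=20, e=25
  num=24, e=37
  num=25, e=15

Final answer: 25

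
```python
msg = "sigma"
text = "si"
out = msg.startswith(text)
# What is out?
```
Trace:
  msg='sigma'
  msg='sigma', text='si'
  msg='sigma', text='si', out=True

Final answer: True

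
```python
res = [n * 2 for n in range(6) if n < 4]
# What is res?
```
Trace:
  n=0
  n=1
  n=2
  n=3
  n=4
  n=5
  res=[0, 2, 4, 6]

Final answer: [0, 2, 4, 6]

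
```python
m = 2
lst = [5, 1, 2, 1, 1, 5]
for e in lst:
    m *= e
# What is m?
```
Trace:
  m=2
  m=10, e=5
  m=10, e=1
  m=20, e=2
  m=20, e=1
  m=20, e=1
  m=100, e=5

Final answer: 100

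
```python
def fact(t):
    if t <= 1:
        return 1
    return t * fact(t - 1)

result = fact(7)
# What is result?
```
Call trace:
fact(t=7)
  fact(t=6)
    fact(t=5)
      fact(t=4)
        fact(t=3)
          fact(t=2)
            fact(t=1)
            -> return 1
          -> return 2
        -> return 6
      -> return 24
    -> return 120
  -> return 720
-> return 5040

Final answer: 5040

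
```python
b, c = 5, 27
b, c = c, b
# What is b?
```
Trace:
  b=5, c=27
  b=27, c=5

Final answer: 27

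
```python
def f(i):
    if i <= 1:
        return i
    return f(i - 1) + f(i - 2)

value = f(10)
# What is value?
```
Call trace (a repeated sub-call is expanded the first time; later identical calls just restate its return value):
f(i=10)
  f(i=9)
    f(i=8)
      f(i=7)
        f(i=6)
          f(i=5)
            f(i=4)
              f(i=3)
                f(i=2)
                  f(i=1)
                  -> return 1
                  f(i=0)
                  -> return 0
                -> return 1
                f(i=1)
                -> return 1
              -> return 2
              f(i=2) -> return 1  (same call as traced above)
            -> return 3
            f(i=3) -> return 2  (same call as traced above)
          -> return 5
          f(i=4) -> return 3  (same call as traced above)
        -> return 8
        f(i=5) -> return 5  (same call as traced above)
      -> return 13
      f(i=6) -> return 8  (same call as traced above)
    -> return 21
    f(i=7) -> return 13  (same call as traced above)
  -> return 34
  f(i=8) -> return 21  (same call as traced above)
-> return 55

Final answer: 55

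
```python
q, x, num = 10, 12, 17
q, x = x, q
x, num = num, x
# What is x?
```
Trace:
  q=10, x=12, num=17
  q=12, x=10, num=17
  q=12, x=17, num=10

Final answer: 17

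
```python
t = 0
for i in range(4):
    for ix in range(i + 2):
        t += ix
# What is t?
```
Trace:
  t=0
  t=0, i=0, ix=0
  t=1, i=0, ix=1
  t=1, i=1, ix=0
  t=2, i=1, ix=1
  t=4, i=1, ix=2
  t=4, i=2, ix=0
  t=5, i=2, ix=1
  t=7, i=2, ix=2
  t=10, i=2, ix=3
  t=10, i=3, ix=0
  t=11, i=3, ix=1
  t=13, i=3, ix=2
  t=16, i=3, ix=3
  t=20, i=3, ix=4

Final answer: 20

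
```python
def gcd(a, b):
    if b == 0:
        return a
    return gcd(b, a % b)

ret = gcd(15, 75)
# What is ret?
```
Call trace:
gcd(a=15, b=75)
  gcd(a=75, b=15)
    gcd(a=15, b=0)
    -> return 15
  -> return 15
-> return 15

Final answer: 15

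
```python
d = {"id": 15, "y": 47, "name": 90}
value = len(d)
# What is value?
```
Trace:
  d={'id': 15, 'y': 47, 'name': 90}
  d={'id': 15, 'y': 47, 'name': 90}, value=3

Final answer: 3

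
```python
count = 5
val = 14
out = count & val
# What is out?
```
Trace:
  count=5
  count=5, val=14
  count=5, val=14, out=4

Final answer: 4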